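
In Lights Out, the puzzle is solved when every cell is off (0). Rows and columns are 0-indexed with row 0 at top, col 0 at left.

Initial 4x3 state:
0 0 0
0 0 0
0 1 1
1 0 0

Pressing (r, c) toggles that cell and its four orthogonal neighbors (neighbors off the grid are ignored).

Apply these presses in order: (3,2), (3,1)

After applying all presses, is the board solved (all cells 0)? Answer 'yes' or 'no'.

Answer: yes

Derivation:
After press 1 at (3,2):
0 0 0
0 0 0
0 1 0
1 1 1

After press 2 at (3,1):
0 0 0
0 0 0
0 0 0
0 0 0

Lights still on: 0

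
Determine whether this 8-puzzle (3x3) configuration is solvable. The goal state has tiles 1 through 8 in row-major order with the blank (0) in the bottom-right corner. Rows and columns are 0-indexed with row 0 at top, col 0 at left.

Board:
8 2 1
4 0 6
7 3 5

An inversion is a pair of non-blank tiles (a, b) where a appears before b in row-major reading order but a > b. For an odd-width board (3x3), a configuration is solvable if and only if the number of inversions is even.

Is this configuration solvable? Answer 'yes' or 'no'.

Answer: no

Derivation:
Inversions (pairs i<j in row-major order where tile[i] > tile[j] > 0): 13
13 is odd, so the puzzle is not solvable.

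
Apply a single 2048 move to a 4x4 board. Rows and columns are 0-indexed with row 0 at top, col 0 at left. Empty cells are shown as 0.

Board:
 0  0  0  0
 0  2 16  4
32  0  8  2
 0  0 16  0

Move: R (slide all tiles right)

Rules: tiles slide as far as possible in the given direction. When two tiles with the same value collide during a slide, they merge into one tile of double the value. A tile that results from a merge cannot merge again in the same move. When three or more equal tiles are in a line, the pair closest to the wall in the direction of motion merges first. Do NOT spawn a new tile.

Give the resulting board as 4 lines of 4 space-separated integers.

Slide right:
row 0: [0, 0, 0, 0] -> [0, 0, 0, 0]
row 1: [0, 2, 16, 4] -> [0, 2, 16, 4]
row 2: [32, 0, 8, 2] -> [0, 32, 8, 2]
row 3: [0, 0, 16, 0] -> [0, 0, 0, 16]

Answer:  0  0  0  0
 0  2 16  4
 0 32  8  2
 0  0  0 16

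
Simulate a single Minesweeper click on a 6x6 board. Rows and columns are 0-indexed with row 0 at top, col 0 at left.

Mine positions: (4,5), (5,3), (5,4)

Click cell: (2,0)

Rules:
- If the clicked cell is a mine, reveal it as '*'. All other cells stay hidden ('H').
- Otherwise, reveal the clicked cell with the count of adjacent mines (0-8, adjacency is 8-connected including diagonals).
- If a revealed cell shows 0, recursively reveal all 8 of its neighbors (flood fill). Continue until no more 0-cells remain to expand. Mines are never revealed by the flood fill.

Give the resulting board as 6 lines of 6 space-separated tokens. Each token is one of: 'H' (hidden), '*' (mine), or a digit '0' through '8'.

0 0 0 0 0 0
0 0 0 0 0 0
0 0 0 0 0 0
0 0 0 0 1 1
0 0 1 2 3 H
0 0 1 H H H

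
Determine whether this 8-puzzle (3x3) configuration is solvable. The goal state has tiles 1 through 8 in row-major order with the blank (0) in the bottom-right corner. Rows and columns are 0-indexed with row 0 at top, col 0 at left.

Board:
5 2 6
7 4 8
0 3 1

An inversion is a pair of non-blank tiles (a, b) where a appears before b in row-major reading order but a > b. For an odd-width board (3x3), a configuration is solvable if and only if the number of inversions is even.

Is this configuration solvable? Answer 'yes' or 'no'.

Inversions (pairs i<j in row-major order where tile[i] > tile[j] > 0): 16
16 is even, so the puzzle is solvable.

Answer: yes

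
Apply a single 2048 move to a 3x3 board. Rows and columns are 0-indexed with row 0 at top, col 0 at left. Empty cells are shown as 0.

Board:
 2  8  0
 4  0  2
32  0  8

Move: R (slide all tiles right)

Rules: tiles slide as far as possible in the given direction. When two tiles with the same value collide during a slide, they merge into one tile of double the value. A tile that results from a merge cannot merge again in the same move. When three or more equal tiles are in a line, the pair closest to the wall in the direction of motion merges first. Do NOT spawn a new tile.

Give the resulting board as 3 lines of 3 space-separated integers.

Answer:  0  2  8
 0  4  2
 0 32  8

Derivation:
Slide right:
row 0: [2, 8, 0] -> [0, 2, 8]
row 1: [4, 0, 2] -> [0, 4, 2]
row 2: [32, 0, 8] -> [0, 32, 8]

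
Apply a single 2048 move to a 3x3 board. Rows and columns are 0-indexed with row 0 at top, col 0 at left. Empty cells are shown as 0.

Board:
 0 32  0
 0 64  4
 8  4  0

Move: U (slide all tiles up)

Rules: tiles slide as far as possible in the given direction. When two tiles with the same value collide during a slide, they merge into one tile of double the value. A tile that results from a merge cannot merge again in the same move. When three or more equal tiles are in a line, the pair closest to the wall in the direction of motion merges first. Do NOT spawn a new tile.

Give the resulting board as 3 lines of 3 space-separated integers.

Answer:  8 32  4
 0 64  0
 0  4  0

Derivation:
Slide up:
col 0: [0, 0, 8] -> [8, 0, 0]
col 1: [32, 64, 4] -> [32, 64, 4]
col 2: [0, 4, 0] -> [4, 0, 0]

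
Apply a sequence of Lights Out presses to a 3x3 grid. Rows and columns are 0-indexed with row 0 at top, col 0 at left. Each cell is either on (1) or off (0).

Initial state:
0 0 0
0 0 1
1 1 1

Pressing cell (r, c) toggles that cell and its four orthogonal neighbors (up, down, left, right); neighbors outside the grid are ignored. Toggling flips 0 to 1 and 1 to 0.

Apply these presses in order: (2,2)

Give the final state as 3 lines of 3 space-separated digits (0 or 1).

After press 1 at (2,2):
0 0 0
0 0 0
1 0 0

Answer: 0 0 0
0 0 0
1 0 0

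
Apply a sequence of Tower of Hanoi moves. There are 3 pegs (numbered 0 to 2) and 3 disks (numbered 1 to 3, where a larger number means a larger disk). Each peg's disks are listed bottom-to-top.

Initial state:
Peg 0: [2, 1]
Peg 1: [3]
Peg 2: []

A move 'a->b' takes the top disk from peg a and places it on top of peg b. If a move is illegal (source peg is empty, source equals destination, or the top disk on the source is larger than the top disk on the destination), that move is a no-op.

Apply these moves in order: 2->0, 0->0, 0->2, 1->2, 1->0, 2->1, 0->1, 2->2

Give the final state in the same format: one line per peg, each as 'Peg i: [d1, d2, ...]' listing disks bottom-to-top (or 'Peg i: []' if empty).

After move 1 (2->0):
Peg 0: [2, 1]
Peg 1: [3]
Peg 2: []

After move 2 (0->0):
Peg 0: [2, 1]
Peg 1: [3]
Peg 2: []

After move 3 (0->2):
Peg 0: [2]
Peg 1: [3]
Peg 2: [1]

After move 4 (1->2):
Peg 0: [2]
Peg 1: [3]
Peg 2: [1]

After move 5 (1->0):
Peg 0: [2]
Peg 1: [3]
Peg 2: [1]

After move 6 (2->1):
Peg 0: [2]
Peg 1: [3, 1]
Peg 2: []

After move 7 (0->1):
Peg 0: [2]
Peg 1: [3, 1]
Peg 2: []

After move 8 (2->2):
Peg 0: [2]
Peg 1: [3, 1]
Peg 2: []

Answer: Peg 0: [2]
Peg 1: [3, 1]
Peg 2: []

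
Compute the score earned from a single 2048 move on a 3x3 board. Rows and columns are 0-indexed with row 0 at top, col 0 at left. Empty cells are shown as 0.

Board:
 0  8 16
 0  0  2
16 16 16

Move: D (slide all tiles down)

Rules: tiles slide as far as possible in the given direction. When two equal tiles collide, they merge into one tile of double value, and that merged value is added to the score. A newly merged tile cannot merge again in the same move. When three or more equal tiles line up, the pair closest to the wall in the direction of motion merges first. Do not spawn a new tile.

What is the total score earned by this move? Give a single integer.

Slide down:
col 0: [0, 0, 16] -> [0, 0, 16]  score +0 (running 0)
col 1: [8, 0, 16] -> [0, 8, 16]  score +0 (running 0)
col 2: [16, 2, 16] -> [16, 2, 16]  score +0 (running 0)
Board after move:
 0  0 16
 0  8  2
16 16 16

Answer: 0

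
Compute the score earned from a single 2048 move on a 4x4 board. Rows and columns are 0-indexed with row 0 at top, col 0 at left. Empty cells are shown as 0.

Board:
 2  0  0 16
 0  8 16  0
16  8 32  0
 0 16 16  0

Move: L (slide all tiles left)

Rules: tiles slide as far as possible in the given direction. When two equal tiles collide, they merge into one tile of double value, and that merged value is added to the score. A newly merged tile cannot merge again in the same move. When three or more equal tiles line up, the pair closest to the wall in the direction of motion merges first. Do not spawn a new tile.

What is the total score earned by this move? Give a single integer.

Slide left:
row 0: [2, 0, 0, 16] -> [2, 16, 0, 0]  score +0 (running 0)
row 1: [0, 8, 16, 0] -> [8, 16, 0, 0]  score +0 (running 0)
row 2: [16, 8, 32, 0] -> [16, 8, 32, 0]  score +0 (running 0)
row 3: [0, 16, 16, 0] -> [32, 0, 0, 0]  score +32 (running 32)
Board after move:
 2 16  0  0
 8 16  0  0
16  8 32  0
32  0  0  0

Answer: 32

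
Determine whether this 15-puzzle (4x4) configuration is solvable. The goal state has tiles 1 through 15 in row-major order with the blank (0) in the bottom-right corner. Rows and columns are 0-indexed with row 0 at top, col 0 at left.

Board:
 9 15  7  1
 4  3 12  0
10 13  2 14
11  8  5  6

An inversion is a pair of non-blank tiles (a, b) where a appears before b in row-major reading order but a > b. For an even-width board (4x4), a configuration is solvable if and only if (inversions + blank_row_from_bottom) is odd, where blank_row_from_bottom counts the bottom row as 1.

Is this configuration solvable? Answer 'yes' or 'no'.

Inversions: 54
Blank is in row 1 (0-indexed from top), which is row 3 counting from the bottom (bottom = 1).
54 + 3 = 57, which is odd, so the puzzle is solvable.

Answer: yes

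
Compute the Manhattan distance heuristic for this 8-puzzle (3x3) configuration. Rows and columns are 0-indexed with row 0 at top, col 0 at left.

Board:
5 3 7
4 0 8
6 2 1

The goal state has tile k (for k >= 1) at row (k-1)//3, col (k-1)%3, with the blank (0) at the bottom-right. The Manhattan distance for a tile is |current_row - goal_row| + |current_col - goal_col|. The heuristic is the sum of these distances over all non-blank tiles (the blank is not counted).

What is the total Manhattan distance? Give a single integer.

Tile 5: at (0,0), goal (1,1), distance |0-1|+|0-1| = 2
Tile 3: at (0,1), goal (0,2), distance |0-0|+|1-2| = 1
Tile 7: at (0,2), goal (2,0), distance |0-2|+|2-0| = 4
Tile 4: at (1,0), goal (1,0), distance |1-1|+|0-0| = 0
Tile 8: at (1,2), goal (2,1), distance |1-2|+|2-1| = 2
Tile 6: at (2,0), goal (1,2), distance |2-1|+|0-2| = 3
Tile 2: at (2,1), goal (0,1), distance |2-0|+|1-1| = 2
Tile 1: at (2,2), goal (0,0), distance |2-0|+|2-0| = 4
Sum: 2 + 1 + 4 + 0 + 2 + 3 + 2 + 4 = 18

Answer: 18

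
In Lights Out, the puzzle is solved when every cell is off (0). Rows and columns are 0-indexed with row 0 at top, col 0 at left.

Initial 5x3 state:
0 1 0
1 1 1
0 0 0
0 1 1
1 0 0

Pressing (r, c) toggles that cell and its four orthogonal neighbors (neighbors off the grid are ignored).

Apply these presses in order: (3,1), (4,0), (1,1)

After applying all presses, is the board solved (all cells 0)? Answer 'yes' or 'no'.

After press 1 at (3,1):
0 1 0
1 1 1
0 1 0
1 0 0
1 1 0

After press 2 at (4,0):
0 1 0
1 1 1
0 1 0
0 0 0
0 0 0

After press 3 at (1,1):
0 0 0
0 0 0
0 0 0
0 0 0
0 0 0

Lights still on: 0

Answer: yes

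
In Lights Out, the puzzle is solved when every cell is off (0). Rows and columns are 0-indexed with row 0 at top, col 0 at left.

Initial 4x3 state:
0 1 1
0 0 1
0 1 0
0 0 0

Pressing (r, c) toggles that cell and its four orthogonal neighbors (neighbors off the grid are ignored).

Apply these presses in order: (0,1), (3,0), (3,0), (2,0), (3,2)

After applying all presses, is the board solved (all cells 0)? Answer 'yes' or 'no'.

After press 1 at (0,1):
1 0 0
0 1 1
0 1 0
0 0 0

After press 2 at (3,0):
1 0 0
0 1 1
1 1 0
1 1 0

After press 3 at (3,0):
1 0 0
0 1 1
0 1 0
0 0 0

After press 4 at (2,0):
1 0 0
1 1 1
1 0 0
1 0 0

After press 5 at (3,2):
1 0 0
1 1 1
1 0 1
1 1 1

Lights still on: 9

Answer: no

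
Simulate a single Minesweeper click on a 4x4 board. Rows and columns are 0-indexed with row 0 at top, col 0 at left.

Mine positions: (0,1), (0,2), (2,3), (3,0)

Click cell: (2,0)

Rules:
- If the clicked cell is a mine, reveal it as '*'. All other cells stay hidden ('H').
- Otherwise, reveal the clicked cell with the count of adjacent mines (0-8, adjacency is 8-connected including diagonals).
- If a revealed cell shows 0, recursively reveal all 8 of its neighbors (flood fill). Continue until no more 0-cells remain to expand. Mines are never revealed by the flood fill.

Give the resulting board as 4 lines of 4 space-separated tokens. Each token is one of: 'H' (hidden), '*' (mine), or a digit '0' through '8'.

H H H H
H H H H
1 H H H
H H H H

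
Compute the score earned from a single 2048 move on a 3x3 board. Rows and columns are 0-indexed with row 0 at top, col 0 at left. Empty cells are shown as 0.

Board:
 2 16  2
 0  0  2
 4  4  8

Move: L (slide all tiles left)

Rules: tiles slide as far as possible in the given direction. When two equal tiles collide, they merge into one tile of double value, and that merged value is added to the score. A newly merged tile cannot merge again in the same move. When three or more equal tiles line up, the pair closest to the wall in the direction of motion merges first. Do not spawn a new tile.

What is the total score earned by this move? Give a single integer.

Slide left:
row 0: [2, 16, 2] -> [2, 16, 2]  score +0 (running 0)
row 1: [0, 0, 2] -> [2, 0, 0]  score +0 (running 0)
row 2: [4, 4, 8] -> [8, 8, 0]  score +8 (running 8)
Board after move:
 2 16  2
 2  0  0
 8  8  0

Answer: 8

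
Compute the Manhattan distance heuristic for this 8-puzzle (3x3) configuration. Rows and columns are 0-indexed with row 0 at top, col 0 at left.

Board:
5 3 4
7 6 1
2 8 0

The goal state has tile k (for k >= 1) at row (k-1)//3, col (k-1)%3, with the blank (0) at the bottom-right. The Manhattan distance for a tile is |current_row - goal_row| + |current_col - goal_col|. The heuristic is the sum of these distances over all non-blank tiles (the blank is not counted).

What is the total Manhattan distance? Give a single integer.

Tile 5: (0,0)->(1,1) = 2
Tile 3: (0,1)->(0,2) = 1
Tile 4: (0,2)->(1,0) = 3
Tile 7: (1,0)->(2,0) = 1
Tile 6: (1,1)->(1,2) = 1
Tile 1: (1,2)->(0,0) = 3
Tile 2: (2,0)->(0,1) = 3
Tile 8: (2,1)->(2,1) = 0
Sum: 2 + 1 + 3 + 1 + 1 + 3 + 3 + 0 = 14

Answer: 14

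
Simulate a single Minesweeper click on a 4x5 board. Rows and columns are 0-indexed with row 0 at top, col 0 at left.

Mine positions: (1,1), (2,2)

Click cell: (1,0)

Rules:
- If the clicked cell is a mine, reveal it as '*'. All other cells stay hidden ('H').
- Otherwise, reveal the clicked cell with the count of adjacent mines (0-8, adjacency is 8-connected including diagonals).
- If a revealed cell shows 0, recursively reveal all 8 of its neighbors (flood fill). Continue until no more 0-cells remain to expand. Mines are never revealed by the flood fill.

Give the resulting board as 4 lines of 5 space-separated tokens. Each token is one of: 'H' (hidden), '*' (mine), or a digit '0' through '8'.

H H H H H
1 H H H H
H H H H H
H H H H H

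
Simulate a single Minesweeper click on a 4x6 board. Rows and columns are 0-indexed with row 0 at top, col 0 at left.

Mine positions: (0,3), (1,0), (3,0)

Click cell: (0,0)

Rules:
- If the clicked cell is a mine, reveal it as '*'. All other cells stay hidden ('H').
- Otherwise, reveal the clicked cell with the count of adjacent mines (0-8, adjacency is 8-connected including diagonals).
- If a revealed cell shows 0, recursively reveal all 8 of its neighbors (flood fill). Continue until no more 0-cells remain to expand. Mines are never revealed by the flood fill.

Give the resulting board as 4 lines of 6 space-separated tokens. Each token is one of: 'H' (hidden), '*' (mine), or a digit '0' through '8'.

1 H H H H H
H H H H H H
H H H H H H
H H H H H H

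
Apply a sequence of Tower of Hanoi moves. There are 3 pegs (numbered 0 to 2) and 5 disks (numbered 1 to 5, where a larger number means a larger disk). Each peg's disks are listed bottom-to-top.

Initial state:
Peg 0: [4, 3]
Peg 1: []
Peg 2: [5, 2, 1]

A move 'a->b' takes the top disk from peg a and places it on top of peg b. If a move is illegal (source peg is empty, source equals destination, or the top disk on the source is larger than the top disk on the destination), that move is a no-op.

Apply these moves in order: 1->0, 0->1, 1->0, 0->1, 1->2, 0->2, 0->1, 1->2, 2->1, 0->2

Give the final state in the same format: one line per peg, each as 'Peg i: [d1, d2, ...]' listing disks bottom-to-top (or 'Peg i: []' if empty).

Answer: Peg 0: [4]
Peg 1: [3, 1]
Peg 2: [5, 2]

Derivation:
After move 1 (1->0):
Peg 0: [4, 3]
Peg 1: []
Peg 2: [5, 2, 1]

After move 2 (0->1):
Peg 0: [4]
Peg 1: [3]
Peg 2: [5, 2, 1]

After move 3 (1->0):
Peg 0: [4, 3]
Peg 1: []
Peg 2: [5, 2, 1]

After move 4 (0->1):
Peg 0: [4]
Peg 1: [3]
Peg 2: [5, 2, 1]

After move 5 (1->2):
Peg 0: [4]
Peg 1: [3]
Peg 2: [5, 2, 1]

After move 6 (0->2):
Peg 0: [4]
Peg 1: [3]
Peg 2: [5, 2, 1]

After move 7 (0->1):
Peg 0: [4]
Peg 1: [3]
Peg 2: [5, 2, 1]

After move 8 (1->2):
Peg 0: [4]
Peg 1: [3]
Peg 2: [5, 2, 1]

After move 9 (2->1):
Peg 0: [4]
Peg 1: [3, 1]
Peg 2: [5, 2]

After move 10 (0->2):
Peg 0: [4]
Peg 1: [3, 1]
Peg 2: [5, 2]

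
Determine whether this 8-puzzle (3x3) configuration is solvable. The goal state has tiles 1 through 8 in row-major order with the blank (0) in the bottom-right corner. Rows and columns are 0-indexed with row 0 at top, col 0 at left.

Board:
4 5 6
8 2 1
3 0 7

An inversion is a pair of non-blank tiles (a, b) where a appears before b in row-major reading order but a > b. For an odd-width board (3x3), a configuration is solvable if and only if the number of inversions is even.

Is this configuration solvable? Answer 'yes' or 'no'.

Inversions (pairs i<j in row-major order where tile[i] > tile[j] > 0): 14
14 is even, so the puzzle is solvable.

Answer: yes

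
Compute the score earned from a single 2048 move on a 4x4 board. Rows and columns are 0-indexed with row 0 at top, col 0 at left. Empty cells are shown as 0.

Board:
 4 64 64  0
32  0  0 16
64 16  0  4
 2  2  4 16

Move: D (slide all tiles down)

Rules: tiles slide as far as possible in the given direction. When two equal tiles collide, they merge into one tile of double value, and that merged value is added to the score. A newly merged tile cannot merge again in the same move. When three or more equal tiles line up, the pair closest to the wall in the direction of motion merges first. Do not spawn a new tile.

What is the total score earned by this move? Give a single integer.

Answer: 0

Derivation:
Slide down:
col 0: [4, 32, 64, 2] -> [4, 32, 64, 2]  score +0 (running 0)
col 1: [64, 0, 16, 2] -> [0, 64, 16, 2]  score +0 (running 0)
col 2: [64, 0, 0, 4] -> [0, 0, 64, 4]  score +0 (running 0)
col 3: [0, 16, 4, 16] -> [0, 16, 4, 16]  score +0 (running 0)
Board after move:
 4  0  0  0
32 64  0 16
64 16 64  4
 2  2  4 16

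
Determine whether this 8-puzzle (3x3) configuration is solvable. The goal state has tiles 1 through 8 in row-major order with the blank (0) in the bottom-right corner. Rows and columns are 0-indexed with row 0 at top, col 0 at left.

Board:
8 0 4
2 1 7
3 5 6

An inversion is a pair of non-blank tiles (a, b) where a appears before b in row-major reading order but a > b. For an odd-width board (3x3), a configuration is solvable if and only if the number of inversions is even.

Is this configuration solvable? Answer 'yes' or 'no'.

Inversions (pairs i<j in row-major order where tile[i] > tile[j] > 0): 14
14 is even, so the puzzle is solvable.

Answer: yes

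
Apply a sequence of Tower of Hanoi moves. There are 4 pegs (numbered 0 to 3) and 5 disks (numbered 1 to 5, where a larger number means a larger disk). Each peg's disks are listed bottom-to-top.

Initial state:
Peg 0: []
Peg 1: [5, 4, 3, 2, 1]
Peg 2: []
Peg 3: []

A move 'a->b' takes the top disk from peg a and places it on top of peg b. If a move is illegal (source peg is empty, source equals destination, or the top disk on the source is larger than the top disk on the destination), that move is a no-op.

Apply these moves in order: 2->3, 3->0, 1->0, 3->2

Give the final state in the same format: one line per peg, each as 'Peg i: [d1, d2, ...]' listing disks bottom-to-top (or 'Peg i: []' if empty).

Answer: Peg 0: [1]
Peg 1: [5, 4, 3, 2]
Peg 2: []
Peg 3: []

Derivation:
After move 1 (2->3):
Peg 0: []
Peg 1: [5, 4, 3, 2, 1]
Peg 2: []
Peg 3: []

After move 2 (3->0):
Peg 0: []
Peg 1: [5, 4, 3, 2, 1]
Peg 2: []
Peg 3: []

After move 3 (1->0):
Peg 0: [1]
Peg 1: [5, 4, 3, 2]
Peg 2: []
Peg 3: []

After move 4 (3->2):
Peg 0: [1]
Peg 1: [5, 4, 3, 2]
Peg 2: []
Peg 3: []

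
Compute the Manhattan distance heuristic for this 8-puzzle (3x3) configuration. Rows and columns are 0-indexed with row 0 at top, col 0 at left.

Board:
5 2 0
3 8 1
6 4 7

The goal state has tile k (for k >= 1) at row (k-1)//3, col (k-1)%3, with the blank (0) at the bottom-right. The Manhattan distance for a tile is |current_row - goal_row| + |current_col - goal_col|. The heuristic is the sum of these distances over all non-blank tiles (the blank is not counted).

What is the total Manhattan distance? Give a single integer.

Tile 5: (0,0)->(1,1) = 2
Tile 2: (0,1)->(0,1) = 0
Tile 3: (1,0)->(0,2) = 3
Tile 8: (1,1)->(2,1) = 1
Tile 1: (1,2)->(0,0) = 3
Tile 6: (2,0)->(1,2) = 3
Tile 4: (2,1)->(1,0) = 2
Tile 7: (2,2)->(2,0) = 2
Sum: 2 + 0 + 3 + 1 + 3 + 3 + 2 + 2 = 16

Answer: 16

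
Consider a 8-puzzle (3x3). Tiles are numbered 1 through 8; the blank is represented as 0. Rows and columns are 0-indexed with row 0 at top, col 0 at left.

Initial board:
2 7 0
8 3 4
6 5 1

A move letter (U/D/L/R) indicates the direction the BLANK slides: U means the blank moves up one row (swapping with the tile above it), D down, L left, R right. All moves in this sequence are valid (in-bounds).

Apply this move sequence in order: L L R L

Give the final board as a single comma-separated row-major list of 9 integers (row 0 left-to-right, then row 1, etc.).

After move 1 (L):
2 0 7
8 3 4
6 5 1

After move 2 (L):
0 2 7
8 3 4
6 5 1

After move 3 (R):
2 0 7
8 3 4
6 5 1

After move 4 (L):
0 2 7
8 3 4
6 5 1

Answer: 0, 2, 7, 8, 3, 4, 6, 5, 1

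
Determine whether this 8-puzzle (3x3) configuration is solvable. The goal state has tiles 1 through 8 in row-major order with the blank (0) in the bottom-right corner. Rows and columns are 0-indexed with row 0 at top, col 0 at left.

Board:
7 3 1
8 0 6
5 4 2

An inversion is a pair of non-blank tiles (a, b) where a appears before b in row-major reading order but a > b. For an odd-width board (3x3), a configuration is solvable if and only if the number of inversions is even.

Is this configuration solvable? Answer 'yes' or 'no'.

Inversions (pairs i<j in row-major order where tile[i] > tile[j] > 0): 18
18 is even, so the puzzle is solvable.

Answer: yes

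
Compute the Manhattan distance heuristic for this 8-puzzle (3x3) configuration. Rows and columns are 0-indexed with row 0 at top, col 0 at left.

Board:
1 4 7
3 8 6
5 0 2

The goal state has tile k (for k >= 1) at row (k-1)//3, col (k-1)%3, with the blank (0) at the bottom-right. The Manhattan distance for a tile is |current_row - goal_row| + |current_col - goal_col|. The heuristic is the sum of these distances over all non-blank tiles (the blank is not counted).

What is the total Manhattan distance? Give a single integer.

Answer: 15

Derivation:
Tile 1: at (0,0), goal (0,0), distance |0-0|+|0-0| = 0
Tile 4: at (0,1), goal (1,0), distance |0-1|+|1-0| = 2
Tile 7: at (0,2), goal (2,0), distance |0-2|+|2-0| = 4
Tile 3: at (1,0), goal (0,2), distance |1-0|+|0-2| = 3
Tile 8: at (1,1), goal (2,1), distance |1-2|+|1-1| = 1
Tile 6: at (1,2), goal (1,2), distance |1-1|+|2-2| = 0
Tile 5: at (2,0), goal (1,1), distance |2-1|+|0-1| = 2
Tile 2: at (2,2), goal (0,1), distance |2-0|+|2-1| = 3
Sum: 0 + 2 + 4 + 3 + 1 + 0 + 2 + 3 = 15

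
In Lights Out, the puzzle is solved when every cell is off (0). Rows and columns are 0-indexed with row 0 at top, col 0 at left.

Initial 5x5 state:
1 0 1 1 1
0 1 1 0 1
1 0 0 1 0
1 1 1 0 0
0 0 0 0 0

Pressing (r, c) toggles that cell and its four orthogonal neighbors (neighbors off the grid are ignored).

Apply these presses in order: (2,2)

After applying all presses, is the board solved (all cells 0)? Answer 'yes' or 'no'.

After press 1 at (2,2):
1 0 1 1 1
0 1 0 0 1
1 1 1 0 0
1 1 0 0 0
0 0 0 0 0

Lights still on: 11

Answer: no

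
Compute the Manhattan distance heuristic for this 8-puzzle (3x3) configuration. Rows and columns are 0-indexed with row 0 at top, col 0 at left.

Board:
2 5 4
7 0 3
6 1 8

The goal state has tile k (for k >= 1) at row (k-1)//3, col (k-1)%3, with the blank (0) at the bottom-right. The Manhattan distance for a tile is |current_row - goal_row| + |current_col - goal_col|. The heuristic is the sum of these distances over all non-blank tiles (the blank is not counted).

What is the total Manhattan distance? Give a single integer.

Tile 2: (0,0)->(0,1) = 1
Tile 5: (0,1)->(1,1) = 1
Tile 4: (0,2)->(1,0) = 3
Tile 7: (1,0)->(2,0) = 1
Tile 3: (1,2)->(0,2) = 1
Tile 6: (2,0)->(1,2) = 3
Tile 1: (2,1)->(0,0) = 3
Tile 8: (2,2)->(2,1) = 1
Sum: 1 + 1 + 3 + 1 + 1 + 3 + 3 + 1 = 14

Answer: 14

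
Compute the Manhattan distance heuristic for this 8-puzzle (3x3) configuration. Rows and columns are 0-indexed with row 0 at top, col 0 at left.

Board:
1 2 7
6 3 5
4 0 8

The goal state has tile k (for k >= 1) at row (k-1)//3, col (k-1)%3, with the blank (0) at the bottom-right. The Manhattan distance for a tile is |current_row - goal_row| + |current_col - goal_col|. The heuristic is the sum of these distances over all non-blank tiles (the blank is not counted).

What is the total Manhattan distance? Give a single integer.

Answer: 11

Derivation:
Tile 1: (0,0)->(0,0) = 0
Tile 2: (0,1)->(0,1) = 0
Tile 7: (0,2)->(2,0) = 4
Tile 6: (1,0)->(1,2) = 2
Tile 3: (1,1)->(0,2) = 2
Tile 5: (1,2)->(1,1) = 1
Tile 4: (2,0)->(1,0) = 1
Tile 8: (2,2)->(2,1) = 1
Sum: 0 + 0 + 4 + 2 + 2 + 1 + 1 + 1 = 11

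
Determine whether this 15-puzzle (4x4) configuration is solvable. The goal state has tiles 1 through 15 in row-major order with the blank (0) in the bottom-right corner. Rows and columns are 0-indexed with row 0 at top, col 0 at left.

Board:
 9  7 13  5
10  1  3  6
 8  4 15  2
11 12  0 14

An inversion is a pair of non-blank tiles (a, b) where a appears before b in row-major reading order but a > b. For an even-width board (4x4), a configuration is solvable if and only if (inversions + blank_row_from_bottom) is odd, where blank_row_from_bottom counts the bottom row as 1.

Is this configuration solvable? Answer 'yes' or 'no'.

Answer: yes

Derivation:
Inversions: 44
Blank is in row 3 (0-indexed from top), which is row 1 counting from the bottom (bottom = 1).
44 + 1 = 45, which is odd, so the puzzle is solvable.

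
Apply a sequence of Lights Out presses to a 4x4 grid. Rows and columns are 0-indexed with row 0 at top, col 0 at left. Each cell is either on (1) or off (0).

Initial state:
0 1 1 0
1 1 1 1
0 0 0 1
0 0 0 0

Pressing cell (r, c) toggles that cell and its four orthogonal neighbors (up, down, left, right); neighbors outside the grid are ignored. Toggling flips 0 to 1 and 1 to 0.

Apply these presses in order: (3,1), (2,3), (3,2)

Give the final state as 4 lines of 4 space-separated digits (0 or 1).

After press 1 at (3,1):
0 1 1 0
1 1 1 1
0 1 0 1
1 1 1 0

After press 2 at (2,3):
0 1 1 0
1 1 1 0
0 1 1 0
1 1 1 1

After press 3 at (3,2):
0 1 1 0
1 1 1 0
0 1 0 0
1 0 0 0

Answer: 0 1 1 0
1 1 1 0
0 1 0 0
1 0 0 0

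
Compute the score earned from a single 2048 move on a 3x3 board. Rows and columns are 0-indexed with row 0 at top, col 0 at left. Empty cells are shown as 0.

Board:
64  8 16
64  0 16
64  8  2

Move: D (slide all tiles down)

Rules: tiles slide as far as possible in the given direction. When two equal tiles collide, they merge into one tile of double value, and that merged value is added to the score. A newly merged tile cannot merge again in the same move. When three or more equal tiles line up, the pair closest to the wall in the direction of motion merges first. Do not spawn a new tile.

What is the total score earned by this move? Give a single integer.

Answer: 176

Derivation:
Slide down:
col 0: [64, 64, 64] -> [0, 64, 128]  score +128 (running 128)
col 1: [8, 0, 8] -> [0, 0, 16]  score +16 (running 144)
col 2: [16, 16, 2] -> [0, 32, 2]  score +32 (running 176)
Board after move:
  0   0   0
 64   0  32
128  16   2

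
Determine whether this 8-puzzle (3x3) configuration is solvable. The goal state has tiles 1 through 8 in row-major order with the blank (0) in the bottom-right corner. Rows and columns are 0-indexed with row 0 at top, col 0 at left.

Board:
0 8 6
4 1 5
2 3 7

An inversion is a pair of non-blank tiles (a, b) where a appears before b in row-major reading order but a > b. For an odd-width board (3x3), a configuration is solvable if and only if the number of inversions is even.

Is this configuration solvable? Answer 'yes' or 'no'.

Answer: no

Derivation:
Inversions (pairs i<j in row-major order where tile[i] > tile[j] > 0): 17
17 is odd, so the puzzle is not solvable.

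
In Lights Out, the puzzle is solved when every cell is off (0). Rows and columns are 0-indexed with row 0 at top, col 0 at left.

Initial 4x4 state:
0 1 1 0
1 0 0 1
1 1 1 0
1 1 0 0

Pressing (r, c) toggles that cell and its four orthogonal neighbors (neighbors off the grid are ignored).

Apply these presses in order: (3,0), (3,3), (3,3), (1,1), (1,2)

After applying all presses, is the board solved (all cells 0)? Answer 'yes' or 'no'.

After press 1 at (3,0):
0 1 1 0
1 0 0 1
0 1 1 0
0 0 0 0

After press 2 at (3,3):
0 1 1 0
1 0 0 1
0 1 1 1
0 0 1 1

After press 3 at (3,3):
0 1 1 0
1 0 0 1
0 1 1 0
0 0 0 0

After press 4 at (1,1):
0 0 1 0
0 1 1 1
0 0 1 0
0 0 0 0

After press 5 at (1,2):
0 0 0 0
0 0 0 0
0 0 0 0
0 0 0 0

Lights still on: 0

Answer: yes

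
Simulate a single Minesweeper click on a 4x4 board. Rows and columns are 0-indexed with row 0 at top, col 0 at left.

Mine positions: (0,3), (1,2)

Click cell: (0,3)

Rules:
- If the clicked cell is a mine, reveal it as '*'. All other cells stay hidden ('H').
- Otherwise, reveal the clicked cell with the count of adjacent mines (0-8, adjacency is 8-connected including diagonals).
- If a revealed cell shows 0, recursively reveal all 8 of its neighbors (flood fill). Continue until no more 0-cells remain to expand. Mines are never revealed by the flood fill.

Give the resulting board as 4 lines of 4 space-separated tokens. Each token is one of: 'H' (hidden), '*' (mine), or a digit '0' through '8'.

H H H *
H H H H
H H H H
H H H H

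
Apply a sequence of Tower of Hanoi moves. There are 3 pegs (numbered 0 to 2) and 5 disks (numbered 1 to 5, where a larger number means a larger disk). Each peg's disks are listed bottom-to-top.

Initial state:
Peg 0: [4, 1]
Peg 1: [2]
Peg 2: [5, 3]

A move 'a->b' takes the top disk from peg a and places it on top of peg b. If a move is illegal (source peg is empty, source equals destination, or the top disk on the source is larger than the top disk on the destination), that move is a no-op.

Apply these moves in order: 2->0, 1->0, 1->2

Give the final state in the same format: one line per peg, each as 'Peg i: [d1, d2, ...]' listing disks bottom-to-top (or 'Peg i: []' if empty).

After move 1 (2->0):
Peg 0: [4, 1]
Peg 1: [2]
Peg 2: [5, 3]

After move 2 (1->0):
Peg 0: [4, 1]
Peg 1: [2]
Peg 2: [5, 3]

After move 3 (1->2):
Peg 0: [4, 1]
Peg 1: []
Peg 2: [5, 3, 2]

Answer: Peg 0: [4, 1]
Peg 1: []
Peg 2: [5, 3, 2]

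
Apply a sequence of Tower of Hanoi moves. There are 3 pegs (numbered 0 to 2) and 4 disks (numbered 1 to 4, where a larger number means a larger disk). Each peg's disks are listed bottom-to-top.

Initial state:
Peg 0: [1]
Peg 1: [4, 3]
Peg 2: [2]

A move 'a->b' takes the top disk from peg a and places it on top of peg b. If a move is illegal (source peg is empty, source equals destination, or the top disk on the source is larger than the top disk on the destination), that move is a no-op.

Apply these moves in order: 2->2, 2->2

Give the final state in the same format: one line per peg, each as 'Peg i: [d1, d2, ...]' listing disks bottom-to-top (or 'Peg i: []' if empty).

Answer: Peg 0: [1]
Peg 1: [4, 3]
Peg 2: [2]

Derivation:
After move 1 (2->2):
Peg 0: [1]
Peg 1: [4, 3]
Peg 2: [2]

After move 2 (2->2):
Peg 0: [1]
Peg 1: [4, 3]
Peg 2: [2]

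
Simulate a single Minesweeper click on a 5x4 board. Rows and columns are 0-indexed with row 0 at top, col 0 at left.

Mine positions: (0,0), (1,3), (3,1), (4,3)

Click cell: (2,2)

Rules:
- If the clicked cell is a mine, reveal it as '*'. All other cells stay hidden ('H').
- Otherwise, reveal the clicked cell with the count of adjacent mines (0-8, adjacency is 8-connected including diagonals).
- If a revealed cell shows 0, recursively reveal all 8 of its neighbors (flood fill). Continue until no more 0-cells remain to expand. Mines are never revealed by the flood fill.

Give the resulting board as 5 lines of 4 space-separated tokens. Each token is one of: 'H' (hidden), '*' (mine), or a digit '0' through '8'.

H H H H
H H H H
H H 2 H
H H H H
H H H H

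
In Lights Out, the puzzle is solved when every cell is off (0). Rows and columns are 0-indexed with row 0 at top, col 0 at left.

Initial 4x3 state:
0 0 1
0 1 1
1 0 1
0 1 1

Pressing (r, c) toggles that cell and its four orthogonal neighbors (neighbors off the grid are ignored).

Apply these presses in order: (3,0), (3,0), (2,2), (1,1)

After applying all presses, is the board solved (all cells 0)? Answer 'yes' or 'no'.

After press 1 at (3,0):
0 0 1
0 1 1
0 0 1
1 0 1

After press 2 at (3,0):
0 0 1
0 1 1
1 0 1
0 1 1

After press 3 at (2,2):
0 0 1
0 1 0
1 1 0
0 1 0

After press 4 at (1,1):
0 1 1
1 0 1
1 0 0
0 1 0

Lights still on: 6

Answer: no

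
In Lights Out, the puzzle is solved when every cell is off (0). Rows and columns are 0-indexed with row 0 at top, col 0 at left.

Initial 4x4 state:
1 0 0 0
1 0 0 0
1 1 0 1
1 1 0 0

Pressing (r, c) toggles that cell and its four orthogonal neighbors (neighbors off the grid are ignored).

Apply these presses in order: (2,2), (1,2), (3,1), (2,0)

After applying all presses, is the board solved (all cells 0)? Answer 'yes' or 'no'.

After press 1 at (2,2):
1 0 0 0
1 0 1 0
1 0 1 0
1 1 1 0

After press 2 at (1,2):
1 0 1 0
1 1 0 1
1 0 0 0
1 1 1 0

After press 3 at (3,1):
1 0 1 0
1 1 0 1
1 1 0 0
0 0 0 0

After press 4 at (2,0):
1 0 1 0
0 1 0 1
0 0 0 0
1 0 0 0

Lights still on: 5

Answer: no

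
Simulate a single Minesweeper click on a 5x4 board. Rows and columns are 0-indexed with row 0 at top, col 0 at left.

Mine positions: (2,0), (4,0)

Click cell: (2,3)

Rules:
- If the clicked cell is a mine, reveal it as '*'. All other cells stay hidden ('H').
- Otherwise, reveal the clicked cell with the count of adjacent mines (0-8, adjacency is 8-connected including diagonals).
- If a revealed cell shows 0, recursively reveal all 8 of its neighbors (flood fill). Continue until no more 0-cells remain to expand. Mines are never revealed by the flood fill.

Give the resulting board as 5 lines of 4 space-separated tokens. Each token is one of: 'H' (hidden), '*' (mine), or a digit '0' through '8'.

0 0 0 0
1 1 0 0
H 1 0 0
H 2 0 0
H 1 0 0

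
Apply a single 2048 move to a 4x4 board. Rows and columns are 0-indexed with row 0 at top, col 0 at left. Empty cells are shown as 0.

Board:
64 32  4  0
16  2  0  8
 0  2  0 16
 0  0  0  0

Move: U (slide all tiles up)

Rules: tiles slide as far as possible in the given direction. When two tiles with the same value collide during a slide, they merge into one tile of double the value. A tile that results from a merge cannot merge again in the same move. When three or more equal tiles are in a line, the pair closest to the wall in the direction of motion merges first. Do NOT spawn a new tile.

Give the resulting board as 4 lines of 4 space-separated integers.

Slide up:
col 0: [64, 16, 0, 0] -> [64, 16, 0, 0]
col 1: [32, 2, 2, 0] -> [32, 4, 0, 0]
col 2: [4, 0, 0, 0] -> [4, 0, 0, 0]
col 3: [0, 8, 16, 0] -> [8, 16, 0, 0]

Answer: 64 32  4  8
16  4  0 16
 0  0  0  0
 0  0  0  0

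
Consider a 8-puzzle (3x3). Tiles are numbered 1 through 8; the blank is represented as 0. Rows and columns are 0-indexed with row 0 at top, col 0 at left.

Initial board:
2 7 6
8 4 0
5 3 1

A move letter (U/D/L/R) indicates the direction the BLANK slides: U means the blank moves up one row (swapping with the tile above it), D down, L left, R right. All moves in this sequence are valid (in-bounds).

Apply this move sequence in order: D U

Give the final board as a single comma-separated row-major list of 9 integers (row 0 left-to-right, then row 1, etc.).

After move 1 (D):
2 7 6
8 4 1
5 3 0

After move 2 (U):
2 7 6
8 4 0
5 3 1

Answer: 2, 7, 6, 8, 4, 0, 5, 3, 1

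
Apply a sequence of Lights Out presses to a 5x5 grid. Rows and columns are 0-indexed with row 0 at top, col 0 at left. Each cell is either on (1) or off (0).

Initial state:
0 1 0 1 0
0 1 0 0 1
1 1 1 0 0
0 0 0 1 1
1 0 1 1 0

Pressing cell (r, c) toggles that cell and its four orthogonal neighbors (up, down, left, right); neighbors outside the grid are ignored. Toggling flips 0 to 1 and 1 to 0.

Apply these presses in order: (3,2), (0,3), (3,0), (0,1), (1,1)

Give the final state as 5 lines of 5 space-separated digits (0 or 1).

Answer: 1 1 0 0 1
1 1 1 1 1
0 0 0 0 0
1 0 1 0 1
0 0 0 1 0

Derivation:
After press 1 at (3,2):
0 1 0 1 0
0 1 0 0 1
1 1 0 0 0
0 1 1 0 1
1 0 0 1 0

After press 2 at (0,3):
0 1 1 0 1
0 1 0 1 1
1 1 0 0 0
0 1 1 0 1
1 0 0 1 0

After press 3 at (3,0):
0 1 1 0 1
0 1 0 1 1
0 1 0 0 0
1 0 1 0 1
0 0 0 1 0

After press 4 at (0,1):
1 0 0 0 1
0 0 0 1 1
0 1 0 0 0
1 0 1 0 1
0 0 0 1 0

After press 5 at (1,1):
1 1 0 0 1
1 1 1 1 1
0 0 0 0 0
1 0 1 0 1
0 0 0 1 0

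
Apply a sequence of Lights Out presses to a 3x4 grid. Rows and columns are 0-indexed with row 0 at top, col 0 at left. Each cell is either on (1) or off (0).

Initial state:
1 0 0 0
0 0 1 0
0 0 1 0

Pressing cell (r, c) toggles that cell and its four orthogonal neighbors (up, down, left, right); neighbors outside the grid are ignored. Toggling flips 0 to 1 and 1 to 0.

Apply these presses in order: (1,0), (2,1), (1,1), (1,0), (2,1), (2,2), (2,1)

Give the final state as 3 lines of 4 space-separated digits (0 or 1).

After press 1 at (1,0):
0 0 0 0
1 1 1 0
1 0 1 0

After press 2 at (2,1):
0 0 0 0
1 0 1 0
0 1 0 0

After press 3 at (1,1):
0 1 0 0
0 1 0 0
0 0 0 0

After press 4 at (1,0):
1 1 0 0
1 0 0 0
1 0 0 0

After press 5 at (2,1):
1 1 0 0
1 1 0 0
0 1 1 0

After press 6 at (2,2):
1 1 0 0
1 1 1 0
0 0 0 1

After press 7 at (2,1):
1 1 0 0
1 0 1 0
1 1 1 1

Answer: 1 1 0 0
1 0 1 0
1 1 1 1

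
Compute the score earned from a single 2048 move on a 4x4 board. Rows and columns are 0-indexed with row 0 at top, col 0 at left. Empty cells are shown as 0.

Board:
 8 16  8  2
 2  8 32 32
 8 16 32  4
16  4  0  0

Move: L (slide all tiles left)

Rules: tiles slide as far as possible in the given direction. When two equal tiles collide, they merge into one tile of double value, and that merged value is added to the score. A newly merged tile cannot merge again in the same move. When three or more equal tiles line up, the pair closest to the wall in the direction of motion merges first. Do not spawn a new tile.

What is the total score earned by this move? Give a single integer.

Slide left:
row 0: [8, 16, 8, 2] -> [8, 16, 8, 2]  score +0 (running 0)
row 1: [2, 8, 32, 32] -> [2, 8, 64, 0]  score +64 (running 64)
row 2: [8, 16, 32, 4] -> [8, 16, 32, 4]  score +0 (running 64)
row 3: [16, 4, 0, 0] -> [16, 4, 0, 0]  score +0 (running 64)
Board after move:
 8 16  8  2
 2  8 64  0
 8 16 32  4
16  4  0  0

Answer: 64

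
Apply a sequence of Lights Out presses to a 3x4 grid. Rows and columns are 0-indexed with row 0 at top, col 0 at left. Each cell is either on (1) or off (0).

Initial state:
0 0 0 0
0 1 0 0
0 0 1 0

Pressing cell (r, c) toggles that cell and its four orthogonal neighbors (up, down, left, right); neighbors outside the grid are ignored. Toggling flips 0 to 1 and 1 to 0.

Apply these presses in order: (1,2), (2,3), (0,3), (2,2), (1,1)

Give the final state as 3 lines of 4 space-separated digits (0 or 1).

Answer: 0 1 0 1
1 1 1 1
0 0 0 0

Derivation:
After press 1 at (1,2):
0 0 1 0
0 0 1 1
0 0 0 0

After press 2 at (2,3):
0 0 1 0
0 0 1 0
0 0 1 1

After press 3 at (0,3):
0 0 0 1
0 0 1 1
0 0 1 1

After press 4 at (2,2):
0 0 0 1
0 0 0 1
0 1 0 0

After press 5 at (1,1):
0 1 0 1
1 1 1 1
0 0 0 0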